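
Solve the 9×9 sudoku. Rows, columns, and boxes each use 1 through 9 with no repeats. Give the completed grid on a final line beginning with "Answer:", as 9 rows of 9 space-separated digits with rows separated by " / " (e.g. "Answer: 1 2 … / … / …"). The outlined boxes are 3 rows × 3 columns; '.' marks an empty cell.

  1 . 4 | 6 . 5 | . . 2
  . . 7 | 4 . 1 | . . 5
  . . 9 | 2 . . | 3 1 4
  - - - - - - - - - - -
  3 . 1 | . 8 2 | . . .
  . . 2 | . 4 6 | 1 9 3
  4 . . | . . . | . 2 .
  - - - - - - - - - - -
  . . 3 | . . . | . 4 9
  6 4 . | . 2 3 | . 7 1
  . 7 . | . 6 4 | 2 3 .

Step 1. [r9c4∈{1,5,8,9}] 1 has one home in row 9: r9c4 ⇒ r9c4=1.
Step 2. [r6c3∈{5,6,8}] 6 has one home in col 3: r6c3. So r6c3=6.
Step 3. [r9c9∈{8}] only 8 remains possible at r9c9 ⇒ r9c9=8.
Step 4. [r6c9∈{7}] only 7 remains possible at r6c9 ⇒ r6c9=7.
Step 5. [r4c8∈{5,6}] across col 8, 5 lands solely at r4c8 ⇒ r4c8=5.
Step 6. [r6c6∈{9}] nothing but 9 survives at r6c6, so r6c6=9.
Step 7. [r3c6∈{7,8}] 8 has one home in box 2: r3c6. So r3c6=8.
Step 8. [r1c8∈{8}] r1c8 has the single candidate 8. So r1c8=8.
Step 9. [r8c3∈{5,8}] r8c3 is the only open cell in col 3 admitting 8 ⇒ r8c3=8.
Step 10. [r3c1∈{5}] nothing but 5 survives at r3c1. So r3c1=5.
Step 11. [r7c7∈{5,6}] row 7 places 6 nowhere but r7c7, so r7c7=6.
Step 12. [r7c2∈{1,2,5}] across row 7, 1 lands solely at r7c2 ⇒ r7c2=1.
Step 13. [r2c2∈{2,3,6,8}] r2c2 is the only open cell in col 2 admitting 2. So r2c2=2.
Step 14. [r2c5∈{3,9}] 3 has one home in row 2: r2c5, so r2c5=3.
Step 15. [r5c1∈{7,8}] r5c1 is the only open cell in col 1 admitting 7 ⇒ r5c1=7.
Step 16. [r5c4∈{5}] r5c4 has the single candidate 5, so r5c4=5.
Step 17. [r1c7∈{7,9}] r1c7 is the only open cell in col 7 admitting 7, so r1c7=7.
Step 18. [r7c6∈{7}] nothing but 7 survives at r7c6. So r7c6=7.
Step 19. [r6c7∈{8}] r6c7 has the single candidate 8. So r6c7=8.
Step 20. [r3c5∈{7}] r3c5's peers cover all but 7 ⇒ r3c5=7.
Step 21. [r1c5∈{9}] nothing but 9 survives at r1c5 ⇒ r1c5=9.
Step 22. [r9c3∈{5}] r9c3 is down to just 5. So r9c3=5.
Step 23. [r4c7∈{4}] r4c7 is down to just 4 ⇒ r4c7=4.
Step 24. [r5c2∈{8}] r5c2's peers cover all but 8. So r5c2=8.
Step 25. [r7c4∈{8}] r7c4 is down to just 8 ⇒ r7c4=8.
Step 26. [r1c2∈{3}] nothing but 3 survives at r1c2 ⇒ r1c2=3.
Step 27. [r2c1∈{8}] r2c1 is down to just 8 ⇒ r2c1=8.
Step 28. [r2c7∈{9}] r2c7 has the single candidate 9, so r2c7=9.
Step 29. [r7c1∈{2}] r7c1 has the single candidate 2. So r7c1=2.
Step 30. [r9c1∈{9}] r9c1 has the single candidate 9. So r9c1=9.
Step 31. [r3c2∈{6}] only 6 remains possible at r3c2. So r3c2=6.
Step 32. [r4c4∈{7}] r4c4 has the single candidate 7, so r4c4=7.
Step 33. [r8c4∈{9}] r8c4's peers cover all but 9. So r8c4=9.
Step 34. [r6c4∈{3}] r6c4 has the single candidate 3, so r6c4=3.
Step 35. [r4c2∈{9}] r4c2's peers cover all but 9 ⇒ r4c2=9.
Step 36. [r6c2∈{5}] r6c2's peers cover all but 5 ⇒ r6c2=5.
Step 37. [r4c9∈{6}] only 6 remains possible at r4c9 ⇒ r4c9=6.
Step 38. [r2c8∈{6}] nothing but 6 survives at r2c8 ⇒ r2c8=6.
Step 39. [r7c5∈{5}] r7c5 has the single candidate 5. So r7c5=5.
Step 40. [r8c7∈{5}] r8c7 has the single candidate 5 ⇒ r8c7=5.
Step 41. [r6c5∈{1}] r6c5 has the single candidate 1, so r6c5=1.

Answer: 1 3 4 6 9 5 7 8 2 / 8 2 7 4 3 1 9 6 5 / 5 6 9 2 7 8 3 1 4 / 3 9 1 7 8 2 4 5 6 / 7 8 2 5 4 6 1 9 3 / 4 5 6 3 1 9 8 2 7 / 2 1 3 8 5 7 6 4 9 / 6 4 8 9 2 3 5 7 1 / 9 7 5 1 6 4 2 3 8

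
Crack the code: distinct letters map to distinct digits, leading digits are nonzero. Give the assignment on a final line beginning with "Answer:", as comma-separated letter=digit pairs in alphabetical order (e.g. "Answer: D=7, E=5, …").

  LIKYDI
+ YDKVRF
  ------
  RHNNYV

Step 1. [col 1: I + F ≡ V (mod 10)] V=6 is one option consistent with column 1 (I + F ≡ V (mod 10), carry-in 0) — take it ⇒ V=6.
Step 2. [col 1: I + F ≡ V (mod 10)] I=7 is one option consistent with column 1 (I + F ≡ V (mod 10), carry-in 0) — take it. So I=7.
Step 3. [col 1: I + F ≡ V (mod 10)] from column 1 (I=7, V=6, carry-in 0, digits 6,7 already taken and all letters distinct): F must equal 9, so F=9.
Step 4. [col 2: D + R ≡ Y (mod 10)] column 2 (D + R ≡ Y (mod 10), carry-in 1) doesn't pin D yet; pick D=5 and continue, so D=5.
Step 5. [col 2: D + R ≡ Y (mod 10)] several values work for Y in column 2 (D + R ≡ Y (mod 10), carry-in 1); try Y=4. So Y=4.
Step 6. [col 2: D + R ≡ Y (mod 10)] column 2: given D=5, Y=4, carry-in 1, and digits 4,5,6,7,9 already taken and all letters distinct, D+R≡Y (mod 10) forces R=8, so R=8.
Step 7. [col 3: Y + V ≡ N (mod 10)] column 3: given Y=4, V=6, carry-in 1, and digits 4,5,6,7,8,9 already taken and all letters distinct, Y+V≡N (mod 10) forces N=1. So N=1.
Step 8. [col 4: K + K ≡ N (mod 10)] column 4 reads K+K+carry(1)=N with N=1; with digits 1,4,5,6,7,8,9 already taken and all letters distinct, the only value for K is 0 ⇒ K=0.
Step 9. [col 5: I + D ≡ H (mod 10)] from column 5 (I=7, D=5, carry-in 0, digits 0,1,4,5,6,7,8,9 already taken and all letters distinct): H must equal 2. So H=2.
Step 10. [col 6: L + Y ≡ R (mod 10)] in column 6 we have L+Y≡R with carry-in 1; given Y=4, R=8 and digits 0,1,2,4,5,6,7,8,9 already taken and all letters distinct, that pins L to 3, so L=3.

Answer: D=5, F=9, H=2, I=7, K=0, L=3, N=1, R=8, V=6, Y=4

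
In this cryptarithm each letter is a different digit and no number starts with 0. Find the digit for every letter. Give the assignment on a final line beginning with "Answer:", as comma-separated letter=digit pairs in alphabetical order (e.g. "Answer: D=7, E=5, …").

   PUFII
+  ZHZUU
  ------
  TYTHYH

Step 1. [col 1: I + U ≡ H (mod 10)] several values work for I in column 1 (I + U ≡ H (mod 10), carry-in 0); try I=4. So I=4.
Step 2. [T] adding two 5-digit numbers gives at most 5+1 digits, and here it does — T is that final carry and must be 1 ⇒ T=1.
Step 3. [col 1: I + U ≡ H (mod 10)] several values work for H in column 1 (I + U ≡ H (mod 10), carry-in 0); try H=2 ⇒ H=2.
Step 4. [col 1: I + U ≡ H (mod 10)] from column 1 (I=4, H=2, carry-in 0, digits 1,2,4 already taken and all letters distinct): U must equal 8 ⇒ U=8.
Step 5. [col 2: I + U ≡ Y (mod 10)] column 2 reads I+U+carry(1)=Y with I=4, U=8; with digits 1,2,4,8 already taken and all letters distinct, the only value for Y is 3. So Y=3.
Step 6. [col 3: F + Z ≡ H (mod 10)] several values work for F in column 3 (F + Z ≡ H (mod 10), carry-in 1); try F=6, so F=6.
Step 7. [col 3: F + Z ≡ H (mod 10)] in column 3 we have F+Z≡H with carry-in 1; given F=6, H=2 and digits 1,2,3,4,6,8 already taken and all letters distinct, that pins Z to 5, so Z=5.
Step 8. [col 5: P + Z ≡ Y (mod 10)] from column 5 (Z=5, Y=3, carry-in 1, digits 1,2,3,4,5,6,8 already taken and all letters distinct): P must equal 7. So P=7.

Answer: F=6, H=2, I=4, P=7, T=1, U=8, Y=3, Z=5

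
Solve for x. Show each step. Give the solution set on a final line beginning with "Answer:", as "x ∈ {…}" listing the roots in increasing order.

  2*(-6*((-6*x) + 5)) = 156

Step 1. [2*(-6*((-6*x) + 5)) = 156] 2·(inner) — divide through by 2. So div: -6*((-6*x) + 5) = 78.
Step 2. [-6*((-6*x) + 5) = 78] LHS = -6·(…); ÷-6 both sides ⇒ div: (-6*x) + 5 = -13.
Step 3. [(-6*x) + 5 = -13] +5 is outermost — subtract 5 both sides, so sub: -6*x = -18.
Step 4. [-6*x = -18] leading coefficient -6: divide by -6. So div: x = 3.

Answer: x ∈ {3}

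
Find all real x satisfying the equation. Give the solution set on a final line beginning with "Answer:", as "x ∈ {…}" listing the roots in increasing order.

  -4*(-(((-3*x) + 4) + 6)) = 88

Step 1. [-4*(-(((-3*x) + 4) + 6)) = 88] divide by the outer -4 ⇒ div: -(((-3*x) + 4) + 6) = -22.
Step 2. [-(((-3*x) + 4) + 6) = -22] flip signs both sides, so neg: ((-3*x) + 4) + 6 = 22.
Step 3. [((-3*x) + 4) + 6 = 22] +6 is outermost — subtract 6 both sides, so sub: (-3*x) + 4 = 16.
Step 4. [(-3*x) + 4 = 16] +4 is outermost — subtract 4 both sides ⇒ sub: -3*x = 12.
Step 5. [-3*x = 12] divide by the outer -3 ⇒ div: x = -4.

Answer: x ∈ {-4}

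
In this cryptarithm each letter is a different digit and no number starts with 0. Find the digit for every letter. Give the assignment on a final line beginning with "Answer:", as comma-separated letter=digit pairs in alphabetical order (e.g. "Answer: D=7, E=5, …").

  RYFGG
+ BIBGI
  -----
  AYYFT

Step 1. [col 1: G + I ≡ T (mod 10)] no forcing yet in column 1 (carry-in 0); I=9 is free and consistent — try it ⇒ I=9.
Step 2. [col 1: G + I ≡ T (mod 10)] G=7 is one option consistent with column 1 (G + I ≡ T (mod 10), carry-in 0) — take it, so G=7.
Step 3. [col 1: G + I ≡ T (mod 10)] in column 1 we have G+I≡T with carry-in 0; given G=7, I=9 and digits 7,9 already taken and all letters distinct, that pins T to 6. So T=6.
Step 4. [col 2: G + G ≡ F (mod 10)] in column 2 we have G+G≡F with carry-in 1; given G=7 and digits 6,7,9 already taken and all letters distinct, that pins F to 5 ⇒ F=5.
Step 5. [col 3: F + B ≡ Y (mod 10)] column 3 (F + B ≡ Y (mod 10), carry-in 1) doesn't pin B yet; pick B=4 and continue ⇒ B=4.
Step 6. [col 3: F + B ≡ Y (mod 10)] column 3 reads F+B+carry(1)=Y with F=5, B=4; with digits 4,5,6,7,9 already taken and all letters distinct, the only value for Y is 0. So Y=0.
Step 7. [col 5: R + B ≡ A (mod 10)] column 5 (R + B ≡ A (mod 10), carry-in 1) doesn't pin A yet; pick A=8 and continue. So A=8.
Step 8. [col 5: R + B ≡ A (mod 10)] column 5: given B=4, A=8, carry-in 1, and digits 0,4,5,6,7,8,9 already taken and all letters distinct, R+B≡A (mod 10) forces R=3 ⇒ R=3.

Answer: A=8, B=4, F=5, G=7, I=9, R=3, T=6, Y=0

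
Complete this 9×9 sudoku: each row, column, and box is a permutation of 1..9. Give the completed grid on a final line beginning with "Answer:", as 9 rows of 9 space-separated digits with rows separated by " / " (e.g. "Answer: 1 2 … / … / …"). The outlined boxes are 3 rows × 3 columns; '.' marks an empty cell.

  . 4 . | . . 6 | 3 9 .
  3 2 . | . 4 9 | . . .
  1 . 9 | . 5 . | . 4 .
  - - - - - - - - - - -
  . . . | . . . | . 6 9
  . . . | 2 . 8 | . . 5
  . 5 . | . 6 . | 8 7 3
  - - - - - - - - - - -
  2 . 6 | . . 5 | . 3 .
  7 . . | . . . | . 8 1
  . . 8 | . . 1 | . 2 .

Step 1. [r6c6∈{4}] r6c6 has the single candidate 4, so r6c6=4.
Step 2. [r5c8∈{1}] nothing but 1 survives at r5c8 ⇒ r5c8=1.
Step 3. [r5c7∈{4}] r5c7's peers cover all but 4, so r5c7=4.
Step 4. [r3c2∈{6,7,8}] box 1 places 6 nowhere but r3c2. So r3c2=6.
Step 5. [r1c1∈{5,8}] across box 1, 8 lands solely at r1c1. So r1c1=8.
Step 6. [r9c1∈{4,5,9}] r9c1 is the only open cell in col 1 admitting 5. So r9c1=5.
Step 7. [r2c7∈{1,5,6,7}] in col 7, 1 fits only at r2c7, so r2c7=1.
Step 8. [r4c4∈{1,3,5,7}] across row 4, 5 lands solely at r4c4, so r4c4=5.
Step 9. [r4c2∈{1,3,7,8}] in row 4, 8 fits only at r4c2. So r4c2=8.
Step 10. [r5c2∈{3,7,9}] r5c2 is the only open cell in col 2 admitting 7, so r5c2=7.
Step 11. [r5c3∈{3}] r5c3's peers cover all but 3, so r5c3=3.
Step 12. [r5c5∈{9}] r5c5 has the single candidate 9, so r5c5=9.
Step 13. [r6c4∈{1}] r6c4's peers cover all but 1. So r6c4=1.
Step 14. [r1c4∈{7}] r1c4 has the single candidate 7, so r1c4=7.
Step 15. [r2c4∈{8}] only 8 remains possible at r2c4 ⇒ r2c4=8.
Step 16. [r1c9∈{2}] r1c9 has the single candidate 2 ⇒ r1c9=2.
Step 17. [r3c7∈{7}] only 7 remains possible at r3c7. So r3c7=7.
Step 18. [r7c7∈{9}] r7c7 is down to just 9 ⇒ r7c7=9.
Step 19. [r9c7∈{6}] nothing but 6 survives at r9c7, so r9c7=6.
Step 20. [r8c4∈{3,4,6,9}] 6 has one home in row 8: r8c4, so r8c4=6.
Step 21. [r9c4∈{3,4,9}] col 4 places 9 nowhere but r9c4 ⇒ r9c4=9.
Step 22. [r9c9∈{4,7}] row 9 places 4 nowhere but r9c9, so r9c9=4.
Step 23. [r9c5∈{3,7}] row 9 places 7 nowhere but r9c5. So r9c5=7.
Step 24. [r8c5∈{2,3}] 2 has one home in col 5: r8c5, so r8c5=2.
Step 25. [r8c6∈{3}] nothing but 3 survives at r8c6, so r8c6=3.
Step 26. [r4c3∈{1,2,4}] across row 4, 1 lands solely at r4c3, so r4c3=1.
Step 27. [r2c8∈{5}] r2c8 has the single candidate 5 ⇒ r2c8=5.
Step 28. [r7c4∈{4}] nothing but 4 survives at r7c4 ⇒ r7c4=4.
Step 29. [r3c4∈{3}] r3c4 has the single candidate 3, so r3c4=3.
Step 30. [r1c5∈{1}] only 1 remains possible at r1c5. So r1c5=1.
Step 31. [r3c6∈{2}] r3c6 is down to just 2 ⇒ r3c6=2.
Step 32. [r4c6∈{7}] r4c6's peers cover all but 7, so r4c6=7.
Step 33. [r4c5∈{3}] only 3 remains possible at r4c5. So r4c5=3.
Step 34. [r2c9∈{6}] only 6 remains possible at r2c9 ⇒ r2c9=6.
Step 35. [r8c2∈{9}] r8c2's peers cover all but 9, so r8c2=9.
Step 36. [r7c2∈{1}] r7c2 has the single candidate 1, so r7c2=1.
Step 37. [r7c5∈{8}] r7c5's peers cover all but 8 ⇒ r7c5=8.
Step 38. [r6c1∈{9}] only 9 remains possible at r6c1. So r6c1=9.
Step 39. [r3c9∈{8}] r3c9's peers cover all but 8. So r3c9=8.
Step 40. [r9c2∈{3}] only 3 remains possible at r9c2. So r9c2=3.
Step 41. [r7c9∈{7}] r7c9's peers cover all but 7, so r7c9=7.
Step 42. [r8c3∈{4}] r8c3 is down to just 4, so r8c3=4.
Step 43. [r1c3∈{5}] r1c3 is down to just 5. So r1c3=5.
Step 44. [r4c1∈{4}] only 4 remains possible at r4c1. So r4c1=4.
Step 45. [r4c7∈{2}] r4c7's peers cover all but 2 ⇒ r4c7=2.
Step 46. [r2c3∈{7}] r2c3's peers cover all but 7. So r2c3=7.
Step 47. [r6c3∈{2}] r6c3's peers cover all but 2, so r6c3=2.
Step 48. [r5c1∈{6}] only 6 remains possible at r5c1 ⇒ r5c1=6.
Step 49. [r8c7∈{5}] nothing but 5 survives at r8c7. So r8c7=5.

Answer: 8 4 5 7 1 6 3 9 2 / 3 2 7 8 4 9 1 5 6 / 1 6 9 3 5 2 7 4 8 / 4 8 1 5 3 7 2 6 9 / 6 7 3 2 9 8 4 1 5 / 9 5 2 1 6 4 8 7 3 / 2 1 6 4 8 5 9 3 7 / 7 9 4 6 2 3 5 8 1 / 5 3 8 9 7 1 6 2 4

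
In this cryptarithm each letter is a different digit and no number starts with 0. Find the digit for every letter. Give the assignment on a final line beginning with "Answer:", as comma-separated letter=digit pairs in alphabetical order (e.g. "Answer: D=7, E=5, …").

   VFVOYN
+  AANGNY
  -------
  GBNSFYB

Step 1. [col 1: N + Y ≡ B (mod 10)] Y=5 is one option consistent with column 1 (N + Y ≡ B (mod 10), carry-in 0) — take it ⇒ Y=5.
Step 2. [col 1: N + Y ≡ B (mod 10)] column 1 (N + Y ≡ B (mod 10), carry-in 0) doesn't pin N yet; pick N=9 and continue ⇒ N=9.
Step 3. [G] the sum has 7 digits but both addends have 6; that extra leading digit G is the final carry, namely 1, so G=1.
Step 4. [col 1: N + Y ≡ B (mod 10)] column 1: given N=9, Y=5, carry-in 0, and digits 1,5,9 already taken and all letters distinct, N+Y≡B (mod 10) forces B=4. So B=4.
Step 5. [col 3: O + G ≡ F (mod 10)] no forcing yet in column 3 (carry-in 1); O=0 is free and consistent — try it ⇒ O=0.
Step 6. [col 3: O + G ≡ F (mod 10)] from column 3 (O=0, G=1, carry-in 1, digits 0,1,4,5,9 already taken and all letters distinct): F must equal 2, so F=2.
Step 7. [col 4: V + N ≡ S (mod 10)] several values work for S in column 4 (V + N ≡ S (mod 10), carry-in 0); try S=7, so S=7.
Step 8. [col 4: V + N ≡ S (mod 10)] column 4: given N=9, S=7, carry-in 0, and digits 0,1,2,4,5,7,9 already taken and all letters distinct, V+N≡S (mod 10) forces V=8 ⇒ V=8.
Step 9. [col 5: F + A ≡ N (mod 10)] column 5 reads F+A+carry(1)=N with F=2, N=9; with digits 0,1,2,4,5,7,8,9 already taken and all letters distinct, the only value for A is 6 ⇒ A=6.

Answer: A=6, B=4, F=2, G=1, N=9, O=0, S=7, V=8, Y=5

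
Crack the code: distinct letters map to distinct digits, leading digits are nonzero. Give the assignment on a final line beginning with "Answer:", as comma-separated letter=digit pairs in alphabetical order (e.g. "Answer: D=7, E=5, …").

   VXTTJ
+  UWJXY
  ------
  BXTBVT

Step 1. [col 1: J + Y ≡ T (mod 10)] J=8 is one option consistent with column 1 (J + Y ≡ T (mod 10), carry-in 0) — take it, so J=8.
Step 2. [col 1: J + Y ≡ T (mod 10)] Y=5 is one option consistent with column 1 (J + Y ≡ T (mod 10), carry-in 0) — take it. So Y=5.
Step 3. [col 1: J + Y ≡ T (mod 10)] from column 1 (J=8, Y=5, carry-in 0, digits 5,8 already taken and all letters distinct): T must equal 3, so T=3.
Step 4. [col 2: T + X ≡ V (mod 10)] X=0 is one option consistent with column 2 (T + X ≡ V (mod 10), carry-in 1) — take it. So X=0.
Step 5. [col 2: T + X ≡ V (mod 10)] from column 2 (T=3, X=0, carry-in 1, digits 0,3,5,8 already taken and all letters distinct): V must equal 4 ⇒ V=4.
Step 6. [col 3: T + J ≡ B (mod 10)] from column 3 (T=3, J=8, carry-in 0, digits 0,3,4,5,8 already taken and all letters distinct): B must equal 1. So B=1.
Step 7. [col 4: X + W ≡ T (mod 10)] in column 4 we have X+W≡T with carry-in 1; given X=0, T=3 and digits 0,1,3,4,5,8 already taken and all letters distinct, that pins W to 2. So W=2.
Step 8. [col 5: V + U ≡ X (mod 10)] column 5: given V=4, X=0, carry-in 0, and digits 0,1,2,3,4,5,8 already taken and all letters distinct, V+U≡X (mod 10) forces U=6 ⇒ U=6.

Answer: B=1, J=8, T=3, U=6, V=4, W=2, X=0, Y=5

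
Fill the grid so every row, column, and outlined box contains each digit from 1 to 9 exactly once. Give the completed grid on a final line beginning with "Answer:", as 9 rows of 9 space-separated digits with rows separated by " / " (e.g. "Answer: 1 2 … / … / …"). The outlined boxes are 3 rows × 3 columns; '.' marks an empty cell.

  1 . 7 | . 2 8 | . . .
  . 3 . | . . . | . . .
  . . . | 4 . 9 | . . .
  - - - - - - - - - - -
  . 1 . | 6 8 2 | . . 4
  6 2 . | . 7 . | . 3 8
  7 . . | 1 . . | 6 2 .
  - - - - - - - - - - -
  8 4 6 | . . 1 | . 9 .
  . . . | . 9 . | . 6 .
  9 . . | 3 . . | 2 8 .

Step 1. [r1c4∈{5}] r1c4's peers cover all but 5 ⇒ r1c4=5.
Step 2. [r8c7∈{1,3,4,5,7}] 4 has one home in box 9: r8c7. So r8c7=4.
Step 3. [r7c5∈{5}] r7c5 is down to just 5. So r7c5=5.
Step 4. [r8c6∈{7}] r8c6's peers cover all but 7, so r8c6=7.
Step 5. [r8c2∈{5}] nothing but 5 survives at r8c2. So r8c2=5.
Step 6. [r3c5∈{1,3,6}] in box 2, 3 fits only at r3c5, so r3c5=3.
Step 7. [r9c9∈{1,5,7}] 5 has one home in row 9: r9c9, so r9c9=5.
Step 8. [r6c9∈{9}] r6c9 has the single candidate 9. So r6c9=9.
Step 9. [r8c9∈{1,3}] across box 9, 1 lands solely at r8c9, so r8c9=1.
Step 10. [r6c5∈{4}] only 4 remains possible at r6c5. So r6c5=4.
Step 11. [r2c1∈{2,4,5}] r2c1 is the only open cell in col 1 admitting 4. So r2c1=4.
Step 12. [r4c3∈{3,5,9}] in row 4, 9 fits only at r4c3, so r4c3=9.
Step 13. [r2c7∈{1,5,7,8,9}] 9 has one home in row 2: r2c7 ⇒ r2c7=9.
Step 14. [r3c7∈{1,5,7,8}] r3c7 is the only open cell in col 7 admitting 8. So r3c7=8.
Step 15. [r2c6∈{6}] r2c6 is down to just 6, so r2c6=6.
Step 16. [r5c6∈{5}] only 5 remains possible at r5c6. So r5c6=5.
Step 17. [r6c3∈{3,5,8}] row 6 places 5 nowhere but r6c3. So r6c3=5.
Step 18. [r3c3∈{2}] r3c3 has the single candidate 2. So r3c3=2.
Step 19. [r2c8∈{1,5,7}] r2c8 is the only open cell in row 2 admitting 5. So r2c8=5.
Step 20. [r4c8∈{7}] r4c8 is down to just 7. So r4c8=7.
Step 21. [r3c9∈{6,7}] across row 3, 7 lands solely at r3c9 ⇒ r3c9=7.
Step 22. [r1c7∈{3}] only 3 remains possible at r1c7. So r1c7=3.
Step 23. [r8c1∈{2,3}] r8c1 is the only open cell in col 1 admitting 2. So r8c1=2.
Step 24. [r3c2∈{6}] only 6 remains possible at r3c2. So r3c2=6.
Step 25. [r3c1∈{5}] r3c1 has the single candidate 5. So r3c1=5.
Step 26. [r1c8∈{4}] r1c8's peers cover all but 4. So r1c8=4.
Step 27. [r9c2∈{7}] r9c2 is down to just 7, so r9c2=7.
Step 28. [r4c1∈{3}] r4c1 has the single candidate 3. So r4c1=3.
Step 29. [r1c9∈{6}] only 6 remains possible at r1c9 ⇒ r1c9=6.
Step 30. [r2c3∈{8}] r2c3's peers cover all but 8, so r2c3=8.
Step 31. [r8c3∈{3}] only 3 remains possible at r8c3. So r8c3=3.
Step 32. [r2c5∈{1}] r2c5's peers cover all but 1 ⇒ r2c5=1.
Step 33. [r9c5∈{6}] r9c5's peers cover all but 6. So r9c5=6.
Step 34. [r9c6∈{4}] r9c6's peers cover all but 4, so r9c6=4.
Step 35. [r7c4∈{2}] r7c4's peers cover all but 2. So r7c4=2.
Step 36. [r6c2∈{8}] r6c2 is down to just 8, so r6c2=8.
Step 37. [r9c3∈{1}] only 1 remains possible at r9c3, so r9c3=1.
Step 38. [r7c9∈{3}] r7c9 has the single candidate 3, so r7c9=3.
Step 39. [r4c7∈{5}] r4c7 has the single candidate 5 ⇒ r4c7=5.
Step 40. [r5c4∈{9}] r5c4 is down to just 9. So r5c4=9.
Step 41. [r1c2∈{9}] r1c2's peers cover all but 9, so r1c2=9.
Step 42. [r6c6∈{3}] only 3 remains possible at r6c6 ⇒ r6c6=3.
Step 43. [r3c8∈{1}] r3c8 has the single candidate 1. So r3c8=1.
Step 44. [r8c4∈{8}] r8c4 is down to just 8. So r8c4=8.
Step 45. [r5c7∈{1}] nothing but 1 survives at r5c7 ⇒ r5c7=1.
Step 46. [r2c9∈{2}] r2c9 has the single candidate 2. So r2c9=2.
Step 47. [r7c7∈{7}] r7c7's peers cover all but 7, so r7c7=7.
Step 48. [r5c3∈{4}] r5c3's peers cover all but 4 ⇒ r5c3=4.
Step 49. [r2c4∈{7}] r2c4 is down to just 7, so r2c4=7.

Answer: 1 9 7 5 2 8 3 4 6 / 4 3 8 7 1 6 9 5 2 / 5 6 2 4 3 9 8 1 7 / 3 1 9 6 8 2 5 7 4 / 6 2 4 9 7 5 1 3 8 / 7 8 5 1 4 3 6 2 9 / 8 4 6 2 5 1 7 9 3 / 2 5 3 8 9 7 4 6 1 / 9 7 1 3 6 4 2 8 5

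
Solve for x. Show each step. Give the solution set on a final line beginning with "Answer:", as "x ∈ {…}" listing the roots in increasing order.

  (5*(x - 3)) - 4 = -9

Step 1. [(5*(x - 3)) - 4 = -9] the outer -4 inverts by adding 4. So sub: 5*(x - 3) = -5.
Step 2. [5*(x - 3) = -5] leading coefficient 5: divide by 5 ⇒ div: x - 3 = -1.
Step 3. [x - 3 = -1] -3 is outermost — add 3 both sides, so sub: x = 2.

Answer: x ∈ {2}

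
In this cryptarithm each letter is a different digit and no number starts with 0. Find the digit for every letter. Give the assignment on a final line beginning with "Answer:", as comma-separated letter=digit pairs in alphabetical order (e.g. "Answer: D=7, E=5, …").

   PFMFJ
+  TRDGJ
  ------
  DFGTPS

Step 1. [col 1: J + J ≡ S (mod 10)] several values work for S in column 1 (J + J ≡ S (mod 10), carry-in 0); try S=8, so S=8.
Step 2. [col 1: J + J ≡ S (mod 10)] column 1 (J + J ≡ S (mod 10), carry-in 0) doesn't pin J yet; pick J=4 and continue ⇒ J=4.
Step 3. [D] the sum has 6 digits but both addends have 5; that extra leading digit D is the final carry, namely 1, so D=1.
Step 4. [col 2: F + G ≡ P (mod 10)] column 2 (F + G ≡ P (mod 10), carry-in 0) doesn't pin G yet; pick G=2 and continue, so G=2.
Step 5. [col 2: F + G ≡ P (mod 10)] P=5 is one option consistent with column 2 (F + G ≡ P (mod 10), carry-in 0) — take it, so P=5.
Step 6. [col 2: F + G ≡ P (mod 10)] column 2 reads F+G+carry(0)=P with G=2, P=5; with digits 1,2,4,5,8 already taken and all letters distinct, the only value for F is 3, so F=3.
Step 7. [col 3: M + D ≡ T (mod 10)] column 3 (M + D ≡ T (mod 10), carry-in 0) doesn't pin T yet; pick T=7 and continue. So T=7.
Step 8. [col 3: M + D ≡ T (mod 10)] column 3: given D=1, T=7, carry-in 0, and digits 1,2,3,4,5,7,8 already taken and all letters distinct, M+D≡T (mod 10) forces M=6, so M=6.
Step 9. [col 4: F + R ≡ G (mod 10)] in column 4 we have F+R≡G with carry-in 0; given F=3, G=2 and digits 1,2,3,4,5,6,7,8 already taken and all letters distinct, that pins R to 9 ⇒ R=9.

Answer: D=1, F=3, G=2, J=4, M=6, P=5, R=9, S=8, T=7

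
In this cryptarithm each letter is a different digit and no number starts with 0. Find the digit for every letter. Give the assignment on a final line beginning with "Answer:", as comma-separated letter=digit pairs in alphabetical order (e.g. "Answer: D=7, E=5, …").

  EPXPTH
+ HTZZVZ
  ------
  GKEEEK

Step 1. [col 1: H + Z ≡ K (mod 10)] no forcing yet in column 1 (carry-in 0); Z=8 is free and consistent — try it. So Z=8.
Step 2. [col 1: H + Z ≡ K (mod 10)] several values work for K in column 1 (H + Z ≡ K (mod 10), carry-in 0); try K=5. So K=5.
Step 3. [col 1: H + Z ≡ K (mod 10)] from column 1 (Z=8, K=5, carry-in 0, digits 5,8 already taken and all letters distinct): H must equal 7 ⇒ H=7.
Step 4. [col 2: T + V ≡ E (mod 10)] no forcing yet in column 2 (carry-in 1); V=1 is free and consistent — try it ⇒ V=1.
Step 5. [col 2: T + V ≡ E (mod 10)] column 2 (T + V ≡ E (mod 10), carry-in 1) doesn't pin T yet; pick T=0 and continue, so T=0.
Step 6. [col 2: T + V ≡ E (mod 10)] column 2: given T=0, V=1, carry-in 1, and digits 0,1,5,7,8 already taken and all letters distinct, T+V≡E (mod 10) forces E=2, so E=2.
Step 7. [col 3: P + Z ≡ E (mod 10)] column 3: given Z=8, E=2, carry-in 0, and digits 0,1,2,5,7,8 already taken and all letters distinct, P+Z≡E (mod 10) forces P=4, so P=4.
Step 8. [col 4: X + Z ≡ E (mod 10)] column 4 reads X+Z+carry(1)=E with Z=8, E=2; with digits 0,1,2,4,5,7,8 already taken and all letters distinct, the only value for X is 3. So X=3.
Step 9. [col 6: E + H ≡ G (mod 10)] in column 6 we have E+H≡G with carry-in 0; given E=2, H=7 and digits 0,1,2,3,4,5,7,8 already taken and all letters distinct, that pins G to 9, so G=9.

Answer: E=2, G=9, H=7, K=5, P=4, T=0, V=1, X=3, Z=8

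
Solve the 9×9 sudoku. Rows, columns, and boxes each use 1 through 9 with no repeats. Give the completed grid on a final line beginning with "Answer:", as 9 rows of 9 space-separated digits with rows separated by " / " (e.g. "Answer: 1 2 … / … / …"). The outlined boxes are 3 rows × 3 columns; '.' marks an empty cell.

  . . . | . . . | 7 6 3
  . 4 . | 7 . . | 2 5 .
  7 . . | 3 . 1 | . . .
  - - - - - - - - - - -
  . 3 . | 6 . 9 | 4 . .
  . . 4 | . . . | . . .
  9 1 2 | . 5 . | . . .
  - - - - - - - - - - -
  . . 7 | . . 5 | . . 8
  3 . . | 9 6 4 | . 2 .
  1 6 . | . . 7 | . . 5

Step 1. [r5c7∈{1,3,5,6,8,9}] across col 7, 5 lands solely at r5c7. So r5c7=5.
Step 2. [r1c4∈{2,4,5,8}] across col 4, 5 lands solely at r1c4 ⇒ r1c4=5.
Step 3. [r3c3∈{5,6,8,9}] 6 has one home in row 3: r3c3 ⇒ r3c3=6.
Step 4. [r2c1∈{8}] r2c1 is down to just 8 ⇒ r2c1=8.
Step 5. [r1c1∈{2}] nothing but 2 survives at r1c1, so r1c1=2.
Step 6. [r3c5∈{2,4,8,9}] in row 3, 2 fits only at r3c5. So r3c5=2.
Step 7. [r2c9∈{1,9}] 1 has one home in box 3: r2c9. So r2c9=1.
Step 8. [r1c2∈{9}] nothing but 9 survives at r1c2. So r1c2=9.
Step 9. [r5c2∈{7,8}] in col 2, 7 fits only at r5c2, so r5c2=7.
Step 10. [r4c3∈{5,8}] in box 4, 8 fits only at r4c3. So r4c3=8.
Step 11. [r9c8∈{3,4,9}] r9c8 is the only open cell in row 9 admitting 4 ⇒ r9c8=4.
Step 12. [r5c6∈{2,3,8}] across col 6, 2 lands solely at r5c6 ⇒ r5c6=2.
Step 13. [r7c7∈{1,3,6,9}] r7c7 is the only open cell in row 7 admitting 6 ⇒ r7c7=6.
Step 14. [r7c8∈{1,3,9}] across row 7, 9 lands solely at r7c8. So r7c8=9.
Step 15. [r6c6∈{3,8}] col 6 places 3 nowhere but r6c6, so r6c6=3.
Step 16. [r6c7∈{8}] r6c7 has the single candidate 8. So r6c7=8.
Step 17. [r4c5∈{1,7}] r4c5 is the only open cell in col 5 admitting 7 ⇒ r4c5=7.
Step 18. [r5c9∈{6,9}] r5c9 is the only open cell in row 5 admitting 9, so r5c9=9.
Step 19. [r9c4∈{2,8}] across row 9, 2 lands solely at r9c4 ⇒ r9c4=2.
Step 20. [r9c5∈{3,8}] in row 9, 8 fits only at r9c5 ⇒ r9c5=8.
Step 21. [r5c5∈{1}] only 1 remains possible at r5c5 ⇒ r5c5=1.
Step 22. [r8c9∈{7}] nothing but 7 survives at r8c9 ⇒ r8c9=7.
Step 23. [r8c2∈{5,8}] in row 8, 8 fits only at r8c2. So r8c2=8.
Step 24. [r8c7∈{1}] r8c7's peers cover all but 1, so r8c7=1.
Step 25. [r4c1∈{5}] r4c1 is down to just 5 ⇒ r4c1=5.
Step 26. [r4c9∈{2}] r4c9 is down to just 2 ⇒ r4c9=2.
Step 27. [r3c7∈{9}] r3c7's peers cover all but 9. So r3c7=9.
Step 28. [r5c8∈{3}] r5c8 is down to just 3. So r5c8=3.
Step 29. [r1c3∈{1}] r1c3 has the single candidate 1, so r1c3=1.
Step 30. [r2c3∈{3}] r2c3 has the single candidate 3 ⇒ r2c3=3.
Step 31. [r7c1∈{4}] nothing but 4 survives at r7c1. So r7c1=4.
Step 32. [r2c6∈{6}] r2c6's peers cover all but 6. So r2c6=6.
Step 33. [r7c5∈{3}] only 3 remains possible at r7c5. So r7c5=3.
Step 34. [r6c9∈{6}] r6c9 is down to just 6, so r6c9=6.
Step 35. [r3c2∈{5}] nothing but 5 survives at r3c2. So r3c2=5.
Step 36. [r7c2∈{2}] only 2 remains possible at r7c2 ⇒ r7c2=2.
Step 37. [r9c3∈{9}] r9c3's peers cover all but 9, so r9c3=9.
Step 38. [r1c6∈{8}] r1c6's peers cover all but 8 ⇒ r1c6=8.
Step 39. [r2c5∈{9}] r2c5 is down to just 9. So r2c5=9.
Step 40. [r6c8∈{7}] r6c8 is down to just 7. So r6c8=7.
Step 41. [r9c7∈{3}] r9c7's peers cover all but 3, so r9c7=3.
Step 42. [r1c5∈{4}] r1c5 is down to just 4, so r1c5=4.
Step 43. [r7c4∈{1}] only 1 remains possible at r7c4. So r7c4=1.
Step 44. [r5c1∈{6}] r5c1's peers cover all but 6 ⇒ r5c1=6.
Step 45. [r4c8∈{1}] r4c8's peers cover all but 1, so r4c8=1.
Step 46. [r3c9∈{4}] nothing but 4 survives at r3c9, so r3c9=4.
Step 47. [r3c8∈{8}] r3c8 has the single candidate 8. So r3c8=8.
Step 48. [r5c4∈{8}] only 8 remains possible at r5c4. So r5c4=8.
Step 49. [r8c3∈{5}] r8c3's peers cover all but 5 ⇒ r8c3=5.
Step 50. [r6c4∈{4}] nothing but 4 survives at r6c4. So r6c4=4.

Answer: 2 9 1 5 4 8 7 6 3 / 8 4 3 7 9 6 2 5 1 / 7 5 6 3 2 1 9 8 4 / 5 3 8 6 7 9 4 1 2 / 6 7 4 8 1 2 5 3 9 / 9 1 2 4 5 3 8 7 6 / 4 2 7 1 3 5 6 9 8 / 3 8 5 9 6 4 1 2 7 / 1 6 9 2 8 7 3 4 5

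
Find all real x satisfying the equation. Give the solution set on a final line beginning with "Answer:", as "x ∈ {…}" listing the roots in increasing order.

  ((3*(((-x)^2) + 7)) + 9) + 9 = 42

Step 1. [((3*(((-x)^2) + 7)) + 9) + 9 = 42] +9 is outermost — subtract 9 both sides ⇒ sub: (3*(((-x)^2) + 7)) + 9 = 33.
Step 2. [(3*(((-x)^2) + 7)) + 9 = 33] 9 comes off first (subtract 9), so sub: 3*(((-x)^2) + 7) = 24.
Step 3. [3*(((-x)^2) + 7) = 24] divide by the outer 3, so div: ((-x)^2) + 7 = 8.
Step 4. [((-x)^2) + 7 = 8] peel the +7: subtract 7 from each side. So sub: (-x)^2 = 1.
Step 5. [(-x)^2 = 1] LHS squared, RHS 1 ≥ 0: apply √ (±), so sqrt: -x = 1 or -1.
Step 6. [-x = 1 or -1] flip signs both sides. So neg: x = -1 or 1.

Answer: x ∈ {-1, 1}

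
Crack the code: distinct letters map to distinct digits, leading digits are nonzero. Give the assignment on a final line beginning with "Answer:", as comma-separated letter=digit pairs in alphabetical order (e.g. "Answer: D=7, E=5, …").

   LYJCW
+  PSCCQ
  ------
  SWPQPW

Step 1. [col 1: W + Q ≡ W (mod 10)] in column 1 we have W+Q≡W with carry-in 0; given nothing yet and all letters distinct, none taken yet, that pins Q to 0, so Q=0.
Step 2. [col 1: W + Q ≡ W (mod 10)] W=5 is one option consistent with column 1 (W + Q ≡ W (mod 10), carry-in 0) — take it. So W=5.
Step 3. [S] the sum has 6 digits but both addends have 5; that extra leading digit S is the final carry, namely 1 ⇒ S=1.
Step 4. [col 2: C + C ≡ P (mod 10)] several values work for C in column 2 (C + C ≡ P (mod 10), carry-in 0); try C=3. So C=3.
Step 5. [col 2: C + C ≡ P (mod 10)] from column 2 (C=3, carry-in 0, digits 0,1,3,5 already taken and all letters distinct): P must equal 6. So P=6.
Step 6. [col 3: J + C ≡ Q (mod 10)] from column 3 (C=3, Q=0, carry-in 0, digits 0,1,3,5,6 already taken and all letters distinct): J must equal 7, so J=7.
Step 7. [col 4: Y + S ≡ P (mod 10)] column 4: given S=1, P=6, carry-in 1, and digits 0,1,3,5,6,7 already taken and all letters distinct, Y+S≡P (mod 10) forces Y=4. So Y=4.
Step 8. [col 5: L + P ≡ W (mod 10)] column 5 reads L+P+carry(0)=W with P=6, W=5; with digits 0,1,3,4,5,6,7 already taken and all letters distinct, the only value for L is 9 ⇒ L=9.

Answer: C=3, J=7, L=9, P=6, Q=0, S=1, W=5, Y=4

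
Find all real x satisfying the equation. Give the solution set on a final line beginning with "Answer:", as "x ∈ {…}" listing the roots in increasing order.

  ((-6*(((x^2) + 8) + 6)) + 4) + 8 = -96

Step 1. [((-6*(((x^2) + 8) + 6)) + 4) + 8 = -96] 8 comes off first (subtract 8), so sub: (-6*(((x^2) + 8) + 6)) + 4 = -104.
Step 2. [(-6*(((x^2) + 8) + 6)) + 4 = -104] 4 comes off first (subtract 4), so sub: -6*(((x^2) + 8) + 6) = -108.
Step 3. [-6*(((x^2) + 8) + 6) = -108] LHS = -6·(…); ÷-6 both sides ⇒ div: ((x^2) + 8) + 6 = 18.
Step 4. [((x^2) + 8) + 6 = 18] +6 is outermost — subtract 6 both sides ⇒ sub: (x^2) + 8 = 12.
Step 5. [(x^2) + 8 = 12] peel the +8: subtract 8 from each side, so sub: x^2 = 4.
Step 6. [x^2 = 4] √ both sides: 4 ≥ 0 gives two branches ⇒ sqrt: x = 2 or -2.

Answer: x ∈ {-2, 2}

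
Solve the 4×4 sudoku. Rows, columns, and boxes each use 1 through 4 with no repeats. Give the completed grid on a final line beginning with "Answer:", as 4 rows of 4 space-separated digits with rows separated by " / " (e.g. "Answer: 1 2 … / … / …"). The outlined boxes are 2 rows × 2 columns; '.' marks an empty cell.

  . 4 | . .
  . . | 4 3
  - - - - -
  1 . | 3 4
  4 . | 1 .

Step 1. [r4c4∈{2}] only 2 remains possible at r4c4. So r4c4=2.
Step 2. [r2c1∈{2}] r2c1 is down to just 2. So r2c1=2.
Step 3. [r3c2∈{2}] nothing but 2 survives at r3c2 ⇒ r3c2=2.
Step 4. [r1c3∈{2}] r1c3 has the single candidate 2. So r1c3=2.
Step 5. [r1c1∈{3}] r1c1 has the single candidate 3, so r1c1=3.
Step 6. [r4c2∈{3}] nothing but 3 survives at r4c2 ⇒ r4c2=3.
Step 7. [r2c2∈{1}] r2c2's peers cover all but 1 ⇒ r2c2=1.
Step 8. [r1c4∈{1}] r1c4's peers cover all but 1. So r1c4=1.

Answer: 3 4 2 1 / 2 1 4 3 / 1 2 3 4 / 4 3 1 2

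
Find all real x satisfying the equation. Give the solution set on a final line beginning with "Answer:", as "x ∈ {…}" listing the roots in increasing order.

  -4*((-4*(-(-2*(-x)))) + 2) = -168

Step 1. [-4*((-4*(-(-2*(-x)))) + 2) = -168] divide by the outer -4, so div: (-4*(-(-2*(-x)))) + 2 = 42.
Step 2. [(-4*(-(-2*(-x)))) + 2 = 42] peel the +2: subtract 2 from each side ⇒ sub: -4*(-(-2*(-x))) = 40.
Step 3. [-4*(-(-2*(-x))) = 40] -4 out front; divide by -4 ⇒ div: -(-2*(-x)) = -10.
Step 4. [-(-2*(-x)) = -10] leading − — multiply by −1. So neg: -2*(-x) = 10.
Step 5. [-2*(-x) = 10] leading coefficient -2: divide by -2. So div: -x = -5.
Step 6. [-x = -5] LHS negated; negate both sides. So neg: x = 5.

Answer: x ∈ {5}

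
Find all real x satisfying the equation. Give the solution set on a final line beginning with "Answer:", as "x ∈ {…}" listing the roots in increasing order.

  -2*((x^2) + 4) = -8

Step 1. [-2*((x^2) + 4) = -8] divide by the outer -2 ⇒ div: (x^2) + 4 = 4.
Step 2. [(x^2) + 4 = 4] peel the +4: subtract 4 from each side ⇒ sub: x^2 = 0.
Step 3. [x^2 = 0] LHS squared, RHS 0 ≥ 0: apply √ (±), so sqrt: x = 0.

Answer: x ∈ {0}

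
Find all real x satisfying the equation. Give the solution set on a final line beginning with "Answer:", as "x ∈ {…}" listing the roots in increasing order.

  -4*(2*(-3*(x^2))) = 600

Step 1. [-4*(2*(-3*(x^2))) = 600] leading coefficient -4: divide by -4 ⇒ div: 2*(-3*(x^2)) = -150.
Step 2. [2*(-3*(x^2)) = -150] leading coefficient 2: divide by 2. So div: -3*(x^2) = -75.
Step 3. [-3*(x^2) = -75] -3·(inner) — divide through by -3. So div: x^2 = 25.
Step 4. [x^2 = 25] √ both sides: 25 ≥ 0 gives two branches ⇒ sqrt: x = 5 or -5.

Answer: x ∈ {-5, 5}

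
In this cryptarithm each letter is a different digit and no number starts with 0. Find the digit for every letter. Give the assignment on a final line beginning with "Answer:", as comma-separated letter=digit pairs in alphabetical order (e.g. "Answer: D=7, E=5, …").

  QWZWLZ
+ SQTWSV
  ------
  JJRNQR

Step 1. [col 1: Z + V ≡ R (mod 10)] no forcing yet in column 1 (carry-in 0); V=4 is free and consistent — try it ⇒ V=4.
Step 2. [col 1: Z + V ≡ R (mod 10)] several values work for Z in column 1 (Z + V ≡ R (mod 10), carry-in 0); try Z=6, so Z=6.
Step 3. [col 1: Z + V ≡ R (mod 10)] column 1 reads Z+V+carry(0)=R with Z=6, V=4; with digits 4,6 already taken and all letters distinct, the only value for R is 0. So R=0.
Step 4. [col 2: L + S ≡ Q (mod 10)] S=8 is one option consistent with column 2 (L + S ≡ Q (mod 10), carry-in 1) — take it, so S=8.
Step 5. [col 2: L + S ≡ Q (mod 10)] no forcing yet in column 2 (carry-in 1); Q=1 is free and consistent — try it. So Q=1.
Step 6. [col 2: L + S ≡ Q (mod 10)] from column 2 (S=8, Q=1, carry-in 1, digits 0,1,4,6,8 already taken and all letters distinct): L must equal 2. So L=2.
Step 7. [col 3: W + W ≡ N (mod 10)] no forcing yet in column 3 (carry-in 1); W=7 is free and consistent — try it. So W=7.
Step 8. [col 3: W + W ≡ N (mod 10)] from column 3 (W=7, carry-in 1, digits 0,1,2,4,6,7,8 already taken and all letters distinct): N must equal 5, so N=5.
Step 9. [col 4: Z + T ≡ R (mod 10)] in column 4 we have Z+T≡R with carry-in 1; given Z=6, R=0 and digits 0,1,2,4,5,6,7,8 already taken and all letters distinct, that pins T to 3. So T=3.
Step 10. [col 5: W + Q ≡ J (mod 10)] column 5 reads W+Q+carry(1)=J with W=7, Q=1; with digits 0,1,2,3,4,5,6,7,8 already taken and all letters distinct, the only value for J is 9. So J=9.

Answer: J=9, L=2, N=5, Q=1, R=0, S=8, T=3, V=4, W=7, Z=6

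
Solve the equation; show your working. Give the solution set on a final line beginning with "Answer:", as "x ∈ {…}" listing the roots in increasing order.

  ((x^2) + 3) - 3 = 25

Step 1. [((x^2) + 3) - 3 = 25] -3 is outermost — add 3 both sides ⇒ sub: (x^2) + 3 = 28.
Step 2. [(x^2) + 3 = 28] peel the +3: subtract 3 from each side ⇒ sub: x^2 = 25.
Step 3. [x^2 = 25] √ both sides: 25 ≥ 0 gives two branches ⇒ sqrt: x = 5 or -5.

Answer: x ∈ {-5, 5}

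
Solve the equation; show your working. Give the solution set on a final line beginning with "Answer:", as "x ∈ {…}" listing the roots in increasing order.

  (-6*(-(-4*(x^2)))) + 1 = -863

Step 1. [(-6*(-(-4*(x^2)))) + 1 = -863] +1 is outermost — subtract 1 both sides, so sub: -6*(-(-4*(x^2))) = -864.
Step 2. [-6*(-(-4*(x^2))) = -864] -6 out front; divide by -6. So div: -(-4*(x^2)) = 144.
Step 3. [-(-4*(x^2)) = 144] leading − — multiply by −1. So neg: -4*(x^2) = -144.
Step 4. [-4*(x^2) = -144] leading coefficient -4: divide by -4, so div: x^2 = 36.
Step 5. [x^2 = 36] 36 ≥ 0, LHS is (·)² — take ±√. So sqrt: x = 6 or -6.

Answer: x ∈ {-6, 6}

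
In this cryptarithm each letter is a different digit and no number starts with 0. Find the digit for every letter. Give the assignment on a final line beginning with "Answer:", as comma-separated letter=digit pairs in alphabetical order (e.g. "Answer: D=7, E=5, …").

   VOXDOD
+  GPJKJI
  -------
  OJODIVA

Step 1. [col 1: D + I ≡ A (mod 10)] A=6 is one option consistent with column 1 (D + I ≡ A (mod 10), carry-in 0) — take it ⇒ A=6.
Step 2. [col 1: D + I ≡ A (mod 10)] several values work for D in column 1 (D + I ≡ A (mod 10), carry-in 0); try D=7. So D=7.
Step 3. [O] adding two 6-digit numbers gives at most 6+1 digits, and here it does — O is that final carry and must be 1, so O=1.
Step 4. [col 1: D + I ≡ A (mod 10)] in column 1 we have D+I≡A with carry-in 0; given D=7, A=6 and digits 1,6,7 already taken and all letters distinct, that pins I to 9 ⇒ I=9.
Step 5. [col 2: O + J ≡ V (mod 10)] no forcing yet in column 2 (carry-in 1); V=5 is free and consistent — try it, so V=5.
Step 6. [col 2: O + J ≡ V (mod 10)] column 2: given O=1, V=5, carry-in 1, and digits 1,5,6,7,9 already taken and all letters distinct, O+J≡V (mod 10) forces J=3, so J=3.
Step 7. [col 3: D + K ≡ I (mod 10)] column 3: given D=7, I=9, carry-in 0, and digits 1,3,5,6,7,9 already taken and all letters distinct, D+K≡I (mod 10) forces K=2, so K=2.
Step 8. [col 4: X + J ≡ D (mod 10)] column 4: given J=3, D=7, carry-in 0, and digits 1,2,3,5,6,7,9 already taken and all letters distinct, X+J≡D (mod 10) forces X=4, so X=4.
Step 9. [col 5: O + P ≡ O (mod 10)] column 5: given O=1, carry-in 0, and digits 1,2,3,4,5,6,7,9 already taken and all letters distinct, O+P≡O (mod 10) forces P=0 ⇒ P=0.
Step 10. [col 6: V + G ≡ J (mod 10)] in column 6 we have V+G≡J with carry-in 0; given V=5, J=3 and digits 0,1,2,3,4,5,6,7,9 already taken and all letters distinct, that pins G to 8, so G=8.

Answer: A=6, D=7, G=8, I=9, J=3, K=2, O=1, P=0, V=5, X=4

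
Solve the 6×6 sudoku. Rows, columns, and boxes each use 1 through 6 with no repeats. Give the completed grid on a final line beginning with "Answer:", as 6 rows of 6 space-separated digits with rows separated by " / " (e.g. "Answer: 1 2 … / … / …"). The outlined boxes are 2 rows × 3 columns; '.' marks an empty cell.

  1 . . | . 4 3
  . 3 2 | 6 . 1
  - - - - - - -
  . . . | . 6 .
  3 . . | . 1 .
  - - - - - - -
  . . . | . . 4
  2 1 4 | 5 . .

Step 1. [r5c3∈{3,5,6}] across col 3, 3 lands solely at r5c3 ⇒ r5c3=3.
Step 2. [r1c4∈{2}] r1c4 is down to just 2 ⇒ r1c4=2.
Step 3. [r4c4∈{4}] only 4 remains possible at r4c4 ⇒ r4c4=4.
Step 4. [r3c2∈{2,4,5}] across col 2, 4 lands solely at r3c2 ⇒ r3c2=4.
Step 5. [r3c1∈{5}] r3c1's peers cover all but 5, so r3c1=5.
Step 6. [r5c2∈{5,6}] r5c2 is the only open cell in row 5 admitting 5, so r5c2=5.
Step 7. [r4c3∈{6}] r4c3 is down to just 6, so r4c3=6.
Step 8. [r4c2∈{2}] r4c2's peers cover all but 2. So r4c2=2.
Step 9. [r5c1∈{6}] nothing but 6 survives at r5c1. So r5c1=6.
Step 10. [r3c3∈{1}] nothing but 1 survives at r3c3, so r3c3=1.
Step 11. [r3c4∈{3}] r3c4 is down to just 3 ⇒ r3c4=3.
Step 12. [r6c6∈{6}] r6c6 is down to just 6 ⇒ r6c6=6.
Step 13. [r2c5∈{5}] r2c5 has the single candidate 5 ⇒ r2c5=5.
Step 14. [r2c1∈{4}] r2c1's peers cover all but 4 ⇒ r2c1=4.
Step 15. [r5c5∈{2}] r5c5 is down to just 2 ⇒ r5c5=2.
Step 16. [r4c6∈{5}] r4c6 is down to just 5. So r4c6=5.
Step 17. [r5c4∈{1}] nothing but 1 survives at r5c4 ⇒ r5c4=1.
Step 18. [r3c6∈{2}] r3c6's peers cover all but 2. So r3c6=2.
Step 19. [r1c2∈{6}] only 6 remains possible at r1c2. So r1c2=6.
Step 20. [r1c3∈{5}] r1c3's peers cover all but 5, so r1c3=5.
Step 21. [r6c5∈{3}] r6c5 is down to just 3, so r6c5=3.

Answer: 1 6 5 2 4 3 / 4 3 2 6 5 1 / 5 4 1 3 6 2 / 3 2 6 4 1 5 / 6 5 3 1 2 4 / 2 1 4 5 3 6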